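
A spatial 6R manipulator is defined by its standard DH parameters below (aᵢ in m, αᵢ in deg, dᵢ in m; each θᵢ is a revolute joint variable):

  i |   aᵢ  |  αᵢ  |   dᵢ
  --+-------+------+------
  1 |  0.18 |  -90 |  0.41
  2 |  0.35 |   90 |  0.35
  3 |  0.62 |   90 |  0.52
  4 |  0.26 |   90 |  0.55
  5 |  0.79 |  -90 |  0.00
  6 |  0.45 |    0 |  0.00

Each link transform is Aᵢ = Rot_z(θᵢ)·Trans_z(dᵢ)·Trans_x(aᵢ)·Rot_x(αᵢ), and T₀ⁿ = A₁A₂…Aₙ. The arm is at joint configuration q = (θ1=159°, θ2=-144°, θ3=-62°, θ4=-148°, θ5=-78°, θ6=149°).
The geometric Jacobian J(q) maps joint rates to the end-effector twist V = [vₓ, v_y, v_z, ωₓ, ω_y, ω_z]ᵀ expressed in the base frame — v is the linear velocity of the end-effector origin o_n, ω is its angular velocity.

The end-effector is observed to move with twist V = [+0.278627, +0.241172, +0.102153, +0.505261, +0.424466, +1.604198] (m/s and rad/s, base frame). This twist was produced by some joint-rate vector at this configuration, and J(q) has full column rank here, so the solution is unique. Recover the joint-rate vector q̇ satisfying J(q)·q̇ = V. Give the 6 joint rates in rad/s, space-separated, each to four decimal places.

0.7480 -0.0110 -0.0090 -0.3080 -0.8750 -0.4750

o_n = [0.2739, 0.0243, 0.5458]
J₁: ẑ×o_n = [-0.0243, 0.2739, 0.0000], ω = ẑ
J2: z=[-0.3584, -0.9336, 0.0000] o=[-0.1680, 0.0645, 0.4100] → [-0.1268, 0.0487, 0.4270, -0.3584, -0.9336, 0.0000]
J3: z=[0.5487, -0.2106, -0.8090] o=[-0.0291, -0.3637, 0.6157] → [0.3286, -0.2068, 0.2767, 0.5487, -0.2106, -0.8090]
J4: z=[-0.4986, 0.6943, -0.5190] o=[0.6722, -0.0466, 0.3661] → [0.1615, 0.2963, 0.2412, -0.4986, 0.6943, -0.5190]
J5: z=[0.1098, -0.5433, -0.8323] o=[0.1744, 0.2126, 0.1313] → [-0.3819, -0.1283, 0.0334, 0.1098, -0.5433, -0.8323]
J6: z=[-0.9447, -0.3173, 0.0825] o=[0.4185, -0.4015, 0.5643] → [-0.0293, -0.0294, -0.4481, -0.9447, -0.3173, 0.0825]
q̇ = J⁺·V = [0.7480, -0.0110, -0.0090, -0.3080, -0.8750, -0.4750]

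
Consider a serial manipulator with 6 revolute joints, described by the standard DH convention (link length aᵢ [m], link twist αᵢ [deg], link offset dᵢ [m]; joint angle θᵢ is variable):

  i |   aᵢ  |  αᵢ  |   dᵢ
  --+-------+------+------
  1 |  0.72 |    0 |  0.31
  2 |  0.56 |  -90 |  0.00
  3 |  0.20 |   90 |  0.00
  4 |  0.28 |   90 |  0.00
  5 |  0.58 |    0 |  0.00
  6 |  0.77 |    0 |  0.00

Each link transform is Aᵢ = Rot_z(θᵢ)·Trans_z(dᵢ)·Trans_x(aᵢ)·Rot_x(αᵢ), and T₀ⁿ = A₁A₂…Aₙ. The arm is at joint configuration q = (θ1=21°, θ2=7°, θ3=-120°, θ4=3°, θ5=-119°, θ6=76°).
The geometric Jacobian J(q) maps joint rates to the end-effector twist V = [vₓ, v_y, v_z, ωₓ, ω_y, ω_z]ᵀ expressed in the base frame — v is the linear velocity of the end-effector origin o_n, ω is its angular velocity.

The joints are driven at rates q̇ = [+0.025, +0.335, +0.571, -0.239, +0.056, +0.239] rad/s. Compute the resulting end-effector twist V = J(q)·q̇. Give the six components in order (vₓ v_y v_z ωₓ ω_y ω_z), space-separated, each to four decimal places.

0.2549 0.4524 -0.2038 0.0462 0.3376 0.4929

o_n = [1.6062, 0.7880, 1.4854]
J₁: ẑ×o_n = [-0.7880, 1.6062, 0.0000], ω = ẑ
J2: z=[0.0000, 0.0000, 1.0000] o=[0.6722, 0.2580, 0.3100] → [-0.5299, 0.9340, 0.0000, 0.0000, 0.0000, 1.0000]
J3: z=[-0.4695, 0.8829, 0.0000] o=[1.1666, 0.5209, 0.3100] → [1.0378, 0.5518, -0.5135, -0.4695, 0.8829, 0.0000]
J4: z=[-0.7647, -0.4066, -0.5000] o=[1.0783, 0.4740, 0.4832] → [-0.2505, 0.5024, -0.0255, -0.7647, -0.4066, -0.5000]
J5: z=[0.4457, -0.8940, 0.0453] o=[0.9480, 0.4213, 0.7254] → [-0.6961, -0.3089, 0.7519, 0.4457, -0.8940, 0.0453]
J6: z=[0.4457, -0.8940, 0.0453] o=[1.4668, 0.6805, 0.7358] → [-0.6750, -0.3278, 0.1726, 0.4457, -0.8940, 0.0453]
V = J·q̇ = [0.2549, 0.4524, -0.2038, 0.0462, 0.3376, 0.4929]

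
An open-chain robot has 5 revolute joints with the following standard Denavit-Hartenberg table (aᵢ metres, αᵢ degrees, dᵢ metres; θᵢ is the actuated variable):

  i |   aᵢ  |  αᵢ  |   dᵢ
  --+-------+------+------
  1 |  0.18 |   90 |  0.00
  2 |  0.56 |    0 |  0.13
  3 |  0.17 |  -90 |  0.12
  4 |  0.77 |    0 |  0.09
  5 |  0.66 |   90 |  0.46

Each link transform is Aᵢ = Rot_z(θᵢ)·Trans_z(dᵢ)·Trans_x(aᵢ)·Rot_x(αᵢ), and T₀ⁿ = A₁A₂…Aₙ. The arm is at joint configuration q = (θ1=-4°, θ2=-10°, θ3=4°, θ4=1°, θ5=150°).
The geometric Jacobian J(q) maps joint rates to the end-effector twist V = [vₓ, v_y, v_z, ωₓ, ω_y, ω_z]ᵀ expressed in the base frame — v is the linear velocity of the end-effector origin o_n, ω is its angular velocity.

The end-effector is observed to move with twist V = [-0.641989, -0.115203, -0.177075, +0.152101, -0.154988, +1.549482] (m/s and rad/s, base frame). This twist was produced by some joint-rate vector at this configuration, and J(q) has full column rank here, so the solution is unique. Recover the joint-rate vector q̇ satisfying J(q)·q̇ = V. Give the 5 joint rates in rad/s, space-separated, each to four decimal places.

o_n = [1.1526, 0.0030, 0.4118]
J₁: ẑ×o_n = [-0.0030, 1.1526, 0.0000], ω = ẑ
J2: z=[-0.0698, -0.9976, 0.0000] o=[0.1796, -0.0126, 0.0000] → [-0.4108, 0.0287, 0.9696, -0.0698, -0.9976, 0.0000]
J3: z=[-0.0698, -0.9976, 0.0000] o=[0.7206, -0.1807, -0.0972] → [-0.5078, 0.0355, 0.4181, -0.0698, -0.9976, 0.0000]
J4: z=[0.1043, -0.0073, 0.9945] o=[0.8809, -0.3122, -0.1150] → [-0.3173, 0.2153, 0.0349, 0.1043, -0.0073, 0.9945]
J5: z=[0.1043, -0.0073, 0.9945] o=[1.6551, -0.3529, -0.1060] → [-0.3577, -0.5536, 0.0334, 0.1043, -0.0073, 0.9945]
q̇ = J⁺·V = [0.0030, -0.5270, 0.6710, 0.9540, 0.6010]

0.0030 -0.5270 0.6710 0.9540 0.6010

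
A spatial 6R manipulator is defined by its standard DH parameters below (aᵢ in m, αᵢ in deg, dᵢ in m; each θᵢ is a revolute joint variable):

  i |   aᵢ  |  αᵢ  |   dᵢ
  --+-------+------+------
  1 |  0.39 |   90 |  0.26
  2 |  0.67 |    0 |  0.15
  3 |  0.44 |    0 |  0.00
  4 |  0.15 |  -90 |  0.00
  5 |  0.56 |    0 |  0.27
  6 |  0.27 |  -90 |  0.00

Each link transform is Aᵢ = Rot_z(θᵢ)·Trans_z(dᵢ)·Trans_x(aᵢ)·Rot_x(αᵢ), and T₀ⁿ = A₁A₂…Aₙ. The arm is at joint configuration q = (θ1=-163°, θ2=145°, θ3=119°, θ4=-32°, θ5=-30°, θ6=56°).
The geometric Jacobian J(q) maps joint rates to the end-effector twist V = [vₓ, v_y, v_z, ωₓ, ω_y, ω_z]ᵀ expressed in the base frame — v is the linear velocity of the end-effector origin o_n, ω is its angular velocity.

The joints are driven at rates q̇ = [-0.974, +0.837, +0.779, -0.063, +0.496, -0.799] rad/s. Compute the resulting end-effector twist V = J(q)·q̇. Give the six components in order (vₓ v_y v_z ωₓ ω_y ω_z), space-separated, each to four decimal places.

-1.0490 -1.0376 -1.1801 -0.2257 1.5550 -0.7875

o_n = [0.4180, 0.4537, -0.6511]
J₁: ẑ×o_n = [-0.4537, 0.4180, 0.0000], ω = ẑ
J2: z=[-0.2924, 0.9563, 0.0000] o=[-0.3730, -0.1140, 0.2600] → [-0.8713, -0.2664, -0.9224, -0.2924, 0.9563, 0.0000]
J3: z=[-0.2924, 0.9563, 0.0000] o=[0.1080, 0.1899, 0.6443] → [-1.2388, -0.3787, -0.3736, -0.2924, 0.9563, 0.0000]
J4: z=[-0.2924, 0.9563, 0.0000] o=[0.1520, 0.2033, 0.2067] → [-0.8203, -0.2508, -0.3276, -0.2924, 0.9563, 0.0000]
J5: z=[-0.7536, -0.2304, -0.6157] o=[0.2403, 0.2303, 0.0885] → [0.3079, -0.6668, -0.1274, -0.7536, -0.2304, -0.6157]
J6: z=[-0.7536, -0.2304, -0.6157] o=[0.2405, 0.5232, -0.4599] → [0.0013, -0.2534, 0.0933, -0.7536, -0.2304, -0.6157]
V = J·q̇ = [-1.0490, -1.0376, -1.1801, -0.2257, 1.5550, -0.7875]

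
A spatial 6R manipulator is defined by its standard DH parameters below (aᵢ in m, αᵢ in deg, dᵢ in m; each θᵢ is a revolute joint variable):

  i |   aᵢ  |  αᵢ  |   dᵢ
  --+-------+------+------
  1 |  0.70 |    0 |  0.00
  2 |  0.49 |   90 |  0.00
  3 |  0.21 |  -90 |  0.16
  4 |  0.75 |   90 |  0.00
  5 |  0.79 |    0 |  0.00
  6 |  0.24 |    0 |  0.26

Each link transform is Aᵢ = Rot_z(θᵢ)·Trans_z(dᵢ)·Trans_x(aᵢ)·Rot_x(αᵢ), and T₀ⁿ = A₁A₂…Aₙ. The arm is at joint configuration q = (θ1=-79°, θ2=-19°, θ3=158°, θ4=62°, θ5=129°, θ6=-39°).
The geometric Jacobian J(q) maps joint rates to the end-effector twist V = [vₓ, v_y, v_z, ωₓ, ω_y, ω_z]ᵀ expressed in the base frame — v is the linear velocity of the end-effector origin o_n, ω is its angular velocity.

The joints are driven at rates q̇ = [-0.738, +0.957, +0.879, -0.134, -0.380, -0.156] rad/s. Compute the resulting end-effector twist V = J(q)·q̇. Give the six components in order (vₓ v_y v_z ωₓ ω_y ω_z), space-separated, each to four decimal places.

o_n = [0.1237, -0.3348, -0.5826]
J₁: ẑ×o_n = [0.3348, 0.1237, -0.0000], ω = ẑ
J2: z=[0.0000, 0.0000, 1.0000] o=[0.1336, -0.6871, 0.0000] → [-0.3523, -0.0099, 0.0000, 0.0000, 0.0000, 1.0000]
J3: z=[-0.9903, 0.1392, 0.0000] o=[0.0654, -1.1724, 0.0000] → [-0.0811, -0.5770, -0.8375, -0.9903, 0.1392, 0.0000]
J4: z=[0.0521, 0.3710, -0.9272] o=[-0.0660, -0.9573, 0.0787] → [0.3318, -0.1414, -0.0379, 0.0521, 0.3710, -0.9272]
J5: z=[-0.3510, 0.8760, 0.3308] o=[0.6352, -0.7262, 0.2106] → [-0.8243, -0.4476, 0.3108, -0.3510, 0.8760, 0.3308]
J6: z=[-0.3510, 0.8760, 0.3308] o=[0.2024, -0.6516, -0.4461] → [-0.2244, -0.0740, -0.0422, -0.3510, 0.8760, 0.3308]
V = J·q̇ = [-0.3518, -0.4073, -0.8426, -0.6893, -0.3969, 0.1660]

-0.3518 -0.4073 -0.8426 -0.6893 -0.3969 0.1660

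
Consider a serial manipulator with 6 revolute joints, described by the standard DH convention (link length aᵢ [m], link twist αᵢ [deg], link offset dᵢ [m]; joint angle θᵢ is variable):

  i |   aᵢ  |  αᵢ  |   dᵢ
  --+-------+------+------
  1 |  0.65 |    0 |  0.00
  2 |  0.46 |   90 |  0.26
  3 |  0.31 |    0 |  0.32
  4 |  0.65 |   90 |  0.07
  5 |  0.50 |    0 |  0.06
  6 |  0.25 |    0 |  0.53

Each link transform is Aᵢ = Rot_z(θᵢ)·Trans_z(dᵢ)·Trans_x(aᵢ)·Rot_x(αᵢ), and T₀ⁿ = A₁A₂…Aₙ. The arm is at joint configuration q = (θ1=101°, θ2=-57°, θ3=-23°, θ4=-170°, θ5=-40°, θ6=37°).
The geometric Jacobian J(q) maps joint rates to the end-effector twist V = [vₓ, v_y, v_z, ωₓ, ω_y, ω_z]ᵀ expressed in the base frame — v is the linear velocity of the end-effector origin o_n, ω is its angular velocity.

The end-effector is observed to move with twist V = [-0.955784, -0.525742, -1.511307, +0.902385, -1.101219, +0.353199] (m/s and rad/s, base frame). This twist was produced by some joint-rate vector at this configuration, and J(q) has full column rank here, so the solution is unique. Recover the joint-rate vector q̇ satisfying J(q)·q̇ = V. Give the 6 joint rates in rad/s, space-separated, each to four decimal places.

o_n = [-0.3529, 0.3399, 1.0023]
J₁: ẑ×o_n = [-0.3399, -0.3529, 0.0000], ω = ẑ
J2: z=[0.0000, 0.0000, 1.0000] o=[-0.1240, 0.6381, 0.0000] → [0.2982, -0.2288, 0.0000, 0.0000, 0.0000, 1.0000]
J3: z=[0.6947, -0.7193, 0.0000] o=[0.2069, 0.9576, 0.2600] → [-0.5340, -0.5156, -0.8317, 0.6947, -0.7193, 0.0000]
J4: z=[0.6947, -0.7193, 0.0000] o=[0.6344, 0.9256, 0.1389] → [-0.6211, -0.5998, -1.1171, 0.6947, -0.7193, 0.0000]
J5: z=[0.1618, 0.1563, 0.9744] o=[0.2275, 0.4353, 0.2851] → [0.2051, -0.6815, 0.0752, 0.1618, 0.1563, 0.9744]
J6: z=[0.1618, 0.1563, 0.9744] o=[-0.2545, 0.4166, 0.4297] → [0.1643, -0.1884, 0.0029, 0.1618, 0.1563, 0.9744]
q̇ = J⁺·V = [0.3940, 0.4610, 0.4860, 0.9330, -0.8760, 0.3610]

0.3940 0.4610 0.4860 0.9330 -0.8760 0.3610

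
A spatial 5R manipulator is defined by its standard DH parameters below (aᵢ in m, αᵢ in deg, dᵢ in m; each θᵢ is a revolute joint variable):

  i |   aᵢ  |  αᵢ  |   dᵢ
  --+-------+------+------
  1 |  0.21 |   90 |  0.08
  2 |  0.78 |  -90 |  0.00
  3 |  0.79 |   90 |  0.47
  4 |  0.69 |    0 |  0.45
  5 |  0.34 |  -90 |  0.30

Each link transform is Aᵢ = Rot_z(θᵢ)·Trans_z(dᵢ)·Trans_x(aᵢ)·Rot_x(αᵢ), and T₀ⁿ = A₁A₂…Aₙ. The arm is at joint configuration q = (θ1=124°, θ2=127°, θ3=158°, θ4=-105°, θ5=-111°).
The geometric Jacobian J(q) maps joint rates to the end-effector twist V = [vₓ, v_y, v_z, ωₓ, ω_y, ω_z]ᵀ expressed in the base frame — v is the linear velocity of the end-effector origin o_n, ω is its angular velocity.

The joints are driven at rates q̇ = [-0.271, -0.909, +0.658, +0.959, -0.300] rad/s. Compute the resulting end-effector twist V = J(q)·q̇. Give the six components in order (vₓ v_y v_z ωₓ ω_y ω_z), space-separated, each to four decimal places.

o_n = [-0.5448, -0.6612, 0.6762]
J₁: ẑ×o_n = [0.6612, -0.5448, 0.0000], ω = ẑ
J2: z=[0.8290, 0.5592, 0.0000] o=[-0.1174, 0.1741, 0.0800] → [0.3334, -0.4943, -0.4535, 0.8290, 0.5592, 0.0000]
J3: z=[0.4466, -0.6621, -0.6018] o=[0.1451, -0.2151, 0.7029] → [-0.2508, 0.4271, -0.6560, 0.4466, -0.6621, -0.6018]
J4: z=[-0.6426, -0.7054, 0.2992] o=[-0.1369, -0.3263, -0.1649] → [-0.4931, 0.4185, -0.0725, -0.6426, -0.7054, 0.2992]
J5: z=[-0.6426, -0.7054, 0.2992] o=[-0.6125, -0.2476, 0.5031] → [0.0016, 0.1315, 0.3135, -0.6426, -0.7054, 0.2992]
V = J·q̇ = [-1.1207, 1.2398, -0.1830, -0.8832, -1.4088, -0.4698]

-1.1207 1.2398 -0.1830 -0.8832 -1.4088 -0.4698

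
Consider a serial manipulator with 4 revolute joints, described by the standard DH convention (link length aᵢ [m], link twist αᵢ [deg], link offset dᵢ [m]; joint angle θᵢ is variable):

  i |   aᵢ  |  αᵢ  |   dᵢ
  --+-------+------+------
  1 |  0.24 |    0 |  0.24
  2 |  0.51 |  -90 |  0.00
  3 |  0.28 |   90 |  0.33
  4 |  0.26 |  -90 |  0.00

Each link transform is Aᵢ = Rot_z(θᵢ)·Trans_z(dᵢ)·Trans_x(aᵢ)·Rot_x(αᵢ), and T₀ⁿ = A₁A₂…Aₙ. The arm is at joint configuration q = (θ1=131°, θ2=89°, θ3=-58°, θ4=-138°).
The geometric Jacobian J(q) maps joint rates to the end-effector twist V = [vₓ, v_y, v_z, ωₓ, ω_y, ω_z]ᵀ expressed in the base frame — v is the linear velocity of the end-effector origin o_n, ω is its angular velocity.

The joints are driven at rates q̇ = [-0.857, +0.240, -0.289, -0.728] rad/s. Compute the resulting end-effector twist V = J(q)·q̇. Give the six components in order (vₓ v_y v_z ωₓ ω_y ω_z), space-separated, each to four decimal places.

o_n = [-0.4831, -0.2958, 0.3136]
J₁: ẑ×o_n = [0.2958, -0.4831, 0.0000], ω = ẑ
J2: z=[0.0000, 0.0000, 1.0000] o=[-0.1575, 0.1811, 0.2400] → [0.4769, -0.3256, 0.0000, 0.0000, 0.0000, 1.0000]
J3: z=[0.6428, -0.7660, 0.0000] o=[-0.5481, -0.1467, 0.2400] → [-0.0564, -0.0473, -0.0460, 0.6428, -0.7660, 0.0000]
J4: z=[0.6496, 0.5451, 0.5299] o=[-0.4497, -0.4949, 0.4775] → [-0.1948, 0.0888, 0.1475, 0.6496, 0.5451, 0.5299]
V = J·q̇ = [0.0191, 0.2849, -0.0941, -0.6587, -0.1755, -1.0028]

0.0191 0.2849 -0.0941 -0.6587 -0.1755 -1.0028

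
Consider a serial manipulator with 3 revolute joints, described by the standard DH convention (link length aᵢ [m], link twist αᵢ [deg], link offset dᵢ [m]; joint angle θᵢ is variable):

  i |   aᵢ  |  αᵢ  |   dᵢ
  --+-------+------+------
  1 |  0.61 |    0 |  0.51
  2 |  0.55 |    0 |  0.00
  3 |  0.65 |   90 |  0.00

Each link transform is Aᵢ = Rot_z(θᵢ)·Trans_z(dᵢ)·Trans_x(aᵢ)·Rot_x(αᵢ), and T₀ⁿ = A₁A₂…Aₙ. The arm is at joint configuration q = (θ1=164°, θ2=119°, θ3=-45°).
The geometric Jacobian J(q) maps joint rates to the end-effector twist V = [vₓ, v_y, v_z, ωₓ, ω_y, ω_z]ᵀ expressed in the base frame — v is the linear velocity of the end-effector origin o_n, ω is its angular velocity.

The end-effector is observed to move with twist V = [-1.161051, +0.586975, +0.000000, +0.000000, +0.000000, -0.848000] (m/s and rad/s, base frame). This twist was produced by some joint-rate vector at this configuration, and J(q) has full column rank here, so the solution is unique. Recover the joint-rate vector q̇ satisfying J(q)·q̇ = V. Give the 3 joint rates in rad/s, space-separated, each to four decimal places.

o_n = [-0.8071, -0.9190, 0.5100]
J₁: ẑ×o_n = [0.9190, -0.8071, 0.0000], ω = ẑ
J2: z=[0.0000, 0.0000, 1.0000] o=[-0.5864, 0.1681, 0.5100] → [1.0871, -0.2207, 0.0000, 0.0000, 0.0000, 1.0000]
J3: z=[0.0000, 0.0000, 1.0000] o=[-0.4626, -0.3678, 0.5100] → [0.5512, -0.3444, 0.0000, 0.0000, 0.0000, 1.0000]
q̇ = J⁺·V = [-0.8310, -0.7240, 0.7070]

-0.8310 -0.7240 0.7070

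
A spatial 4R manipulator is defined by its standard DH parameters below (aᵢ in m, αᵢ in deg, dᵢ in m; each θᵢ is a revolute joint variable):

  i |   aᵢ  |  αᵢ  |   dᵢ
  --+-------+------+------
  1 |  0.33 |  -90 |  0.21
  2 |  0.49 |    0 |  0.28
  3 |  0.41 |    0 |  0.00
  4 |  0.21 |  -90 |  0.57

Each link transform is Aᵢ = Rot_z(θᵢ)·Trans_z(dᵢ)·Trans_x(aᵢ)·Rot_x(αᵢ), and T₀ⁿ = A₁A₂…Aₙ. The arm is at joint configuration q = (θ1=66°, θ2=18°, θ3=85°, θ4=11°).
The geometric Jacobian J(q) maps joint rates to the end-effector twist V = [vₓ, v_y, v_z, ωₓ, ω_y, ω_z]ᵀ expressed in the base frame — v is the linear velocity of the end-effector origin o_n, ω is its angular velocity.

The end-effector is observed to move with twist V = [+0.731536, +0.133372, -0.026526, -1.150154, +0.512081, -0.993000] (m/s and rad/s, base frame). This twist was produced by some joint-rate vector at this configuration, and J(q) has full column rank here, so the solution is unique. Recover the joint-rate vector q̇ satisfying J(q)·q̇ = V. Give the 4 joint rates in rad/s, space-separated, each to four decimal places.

o_n = [-0.5250, 0.9106, -0.5328]
J₁: ẑ×o_n = [-0.9106, -0.5250, 0.0000], ω = ẑ
J2: z=[-0.9135, 0.4067, 0.0000] o=[0.1342, 0.3015, 0.2100] → [-0.3021, -0.6785, -0.2884, -0.9135, 0.4067, 0.0000]
J3: z=[-0.9135, 0.4067, 0.0000] o=[0.0680, 0.8411, 0.0586] → [-0.2405, -0.5402, 0.1776, -0.9135, 0.4067, 0.0000]
J4: z=[-0.9135, 0.4067, 0.0000] o=[0.0305, 0.7568, -0.3409] → [-0.0780, -0.1753, 0.0854, -0.9135, 0.4067, 0.0000]
q̇ = J⁺·V = [-0.9930, 0.3520, -0.0270, 0.9340]

-0.9930 0.3520 -0.0270 0.9340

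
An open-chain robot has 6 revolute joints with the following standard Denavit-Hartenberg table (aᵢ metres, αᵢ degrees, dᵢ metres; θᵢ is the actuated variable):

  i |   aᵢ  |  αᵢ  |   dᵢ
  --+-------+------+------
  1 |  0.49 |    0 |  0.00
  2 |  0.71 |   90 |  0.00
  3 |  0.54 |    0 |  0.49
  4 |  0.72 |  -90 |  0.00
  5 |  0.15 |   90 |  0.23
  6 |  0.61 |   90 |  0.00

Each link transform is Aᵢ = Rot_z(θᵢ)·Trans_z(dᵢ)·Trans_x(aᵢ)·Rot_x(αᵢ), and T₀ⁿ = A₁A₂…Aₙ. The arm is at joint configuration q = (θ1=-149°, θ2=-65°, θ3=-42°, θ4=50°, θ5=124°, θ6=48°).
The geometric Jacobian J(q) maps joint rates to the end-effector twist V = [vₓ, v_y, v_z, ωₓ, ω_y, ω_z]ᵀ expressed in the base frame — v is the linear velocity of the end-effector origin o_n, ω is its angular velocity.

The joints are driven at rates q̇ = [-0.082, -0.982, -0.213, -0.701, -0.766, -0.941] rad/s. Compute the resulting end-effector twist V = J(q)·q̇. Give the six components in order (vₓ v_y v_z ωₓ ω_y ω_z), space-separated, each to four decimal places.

o_n = [-1.5821, 0.5643, 0.3721]
J₁: ẑ×o_n = [-0.5643, -1.5821, 0.0000], ω = ẑ
J2: z=[0.0000, 0.0000, 1.0000] o=[-0.4200, -0.2524, 0.0000] → [-0.8167, -1.1621, 0.0000, 0.0000, 0.0000, 1.0000]
J3: z=[0.5592, 0.8290, 0.0000] o=[-1.0086, 0.1447, 0.0000] → [0.3085, -0.2081, 0.7101, 0.5592, 0.8290, 0.0000]
J4: z=[0.5592, 0.8290, 0.0000] o=[-1.0673, 0.7753, -0.3613] → [0.6080, -0.4101, 0.3088, 0.5592, 0.8290, 0.0000]
J5: z=[0.1154, -0.0778, 0.9903] o=[-1.6584, 1.1740, -0.2611] → [0.5544, 0.0025, -0.0644, 0.1154, -0.0778, 0.9903]
J6: z=[-0.9933, -0.0045, 0.1154] o=[-1.6326, 1.0065, -0.0450] → [0.0491, 0.4202, 0.4395, -0.9933, -0.0045, 0.1154]
V = J·q̇ = [-0.1146, 1.2054, -0.7319, 0.3352, -0.6939, -1.9311]

-0.1146 1.2054 -0.7319 0.3352 -0.6939 -1.9311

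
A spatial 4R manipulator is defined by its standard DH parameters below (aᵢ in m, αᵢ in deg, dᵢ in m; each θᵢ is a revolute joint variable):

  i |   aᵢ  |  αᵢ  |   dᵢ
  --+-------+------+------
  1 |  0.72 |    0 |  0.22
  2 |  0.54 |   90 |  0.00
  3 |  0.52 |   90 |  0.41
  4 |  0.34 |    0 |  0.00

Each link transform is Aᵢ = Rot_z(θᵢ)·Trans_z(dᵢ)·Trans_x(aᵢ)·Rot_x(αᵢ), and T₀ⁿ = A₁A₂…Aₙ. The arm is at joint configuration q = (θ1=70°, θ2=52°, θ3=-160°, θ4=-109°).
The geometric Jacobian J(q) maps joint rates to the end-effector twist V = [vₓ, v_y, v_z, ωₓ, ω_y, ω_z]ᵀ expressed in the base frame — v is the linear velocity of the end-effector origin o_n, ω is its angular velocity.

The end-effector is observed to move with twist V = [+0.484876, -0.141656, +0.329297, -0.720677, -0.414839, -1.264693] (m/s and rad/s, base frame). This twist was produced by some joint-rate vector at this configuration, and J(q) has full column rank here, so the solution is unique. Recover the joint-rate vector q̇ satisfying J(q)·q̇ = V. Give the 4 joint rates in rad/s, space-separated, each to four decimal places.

o_n = [0.2390, 0.8553, 0.0800]
J₁: ẑ×o_n = [-0.8553, 0.2390, 0.0000], ω = ẑ
J2: z=[0.0000, 0.0000, 1.0000] o=[0.2463, 0.6766, 0.2200] → [-0.1787, -0.0073, 0.0000, 0.0000, 0.0000, 1.0000]
J3: z=[0.8480, 0.5299, 0.0000] o=[-0.0399, 1.1345, 0.2200] → [-0.0742, 0.1187, -0.3846, 0.8480, 0.5299, 0.0000]
J4: z=[0.1812, -0.2900, 0.9397] o=[0.5667, 0.9374, 0.0421] → [0.0662, -0.3148, -0.1100, 0.1812, -0.2900, 0.9397]
q̇ = J⁺·V = [-0.3220, -0.8600, -0.8310, -0.0880]

-0.3220 -0.8600 -0.8310 -0.0880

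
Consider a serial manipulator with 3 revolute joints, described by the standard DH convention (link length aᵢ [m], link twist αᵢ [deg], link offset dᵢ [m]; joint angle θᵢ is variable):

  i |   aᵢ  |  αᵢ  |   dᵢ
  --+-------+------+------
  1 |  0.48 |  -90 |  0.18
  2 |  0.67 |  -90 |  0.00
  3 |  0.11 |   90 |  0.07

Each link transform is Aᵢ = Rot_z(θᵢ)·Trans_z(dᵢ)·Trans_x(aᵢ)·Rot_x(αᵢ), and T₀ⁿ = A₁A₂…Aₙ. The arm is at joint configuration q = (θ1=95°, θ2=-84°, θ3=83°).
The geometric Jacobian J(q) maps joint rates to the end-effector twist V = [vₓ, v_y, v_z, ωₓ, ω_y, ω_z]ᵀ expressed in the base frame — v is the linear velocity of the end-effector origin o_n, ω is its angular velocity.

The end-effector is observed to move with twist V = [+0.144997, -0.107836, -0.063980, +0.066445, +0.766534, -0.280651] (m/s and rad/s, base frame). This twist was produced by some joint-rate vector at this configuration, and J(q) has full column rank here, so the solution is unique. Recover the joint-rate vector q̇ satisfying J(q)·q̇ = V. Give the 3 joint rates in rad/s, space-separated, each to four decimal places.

-0.2010 -0.1330 0.7620

o_n = [0.0546, 0.6282, 0.8523]
J₁: ẑ×o_n = [-0.6282, 0.0546, 0.0000], ω = ẑ
J2: z=[-0.9962, -0.0872, 0.0000] o=[-0.0418, 0.4782, 0.1800] → [-0.0586, 0.6698, -0.1411, -0.9962, -0.0872, 0.0000]
J3: z=[-0.0867, 0.9907, -0.1045] o=[-0.0479, 0.5479, 0.8463] → [0.0143, -0.0102, -0.1086, -0.0867, 0.9907, -0.1045]
q̇ = J⁺·V = [-0.2010, -0.1330, 0.7620]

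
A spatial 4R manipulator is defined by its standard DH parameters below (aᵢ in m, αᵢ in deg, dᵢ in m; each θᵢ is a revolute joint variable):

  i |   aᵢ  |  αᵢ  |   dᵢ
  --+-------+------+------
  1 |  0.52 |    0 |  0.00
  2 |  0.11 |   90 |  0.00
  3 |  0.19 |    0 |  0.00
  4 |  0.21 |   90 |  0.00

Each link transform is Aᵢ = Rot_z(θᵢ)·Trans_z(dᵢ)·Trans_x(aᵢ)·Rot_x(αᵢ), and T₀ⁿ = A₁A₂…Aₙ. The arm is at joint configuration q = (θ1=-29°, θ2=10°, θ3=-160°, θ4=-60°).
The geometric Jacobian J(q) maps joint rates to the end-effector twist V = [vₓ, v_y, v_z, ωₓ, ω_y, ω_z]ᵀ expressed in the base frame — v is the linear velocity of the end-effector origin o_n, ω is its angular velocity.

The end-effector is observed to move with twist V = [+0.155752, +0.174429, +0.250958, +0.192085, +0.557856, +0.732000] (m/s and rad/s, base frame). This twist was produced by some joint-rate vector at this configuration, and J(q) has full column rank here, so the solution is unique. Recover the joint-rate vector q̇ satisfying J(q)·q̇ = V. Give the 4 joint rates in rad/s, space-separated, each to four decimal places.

0.7490 -0.0170 -0.8740 0.2840

o_n = [0.2379, -0.1774, 0.0700]
J₁: ẑ×o_n = [0.1774, 0.2379, -0.0000], ω = ẑ
J2: z=[0.0000, 0.0000, 1.0000] o=[0.4548, -0.2521, 0.0000] → [-0.0747, -0.2169, 0.0000, 0.0000, 0.0000, 1.0000]
J3: z=[-0.3256, -0.9455, 0.0000] o=[0.5588, -0.2879, 0.0000] → [-0.0662, 0.0228, -0.3394, -0.3256, -0.9455, 0.0000]
J4: z=[-0.3256, -0.9455, 0.0000] o=[0.3900, -0.2298, -0.0650] → [-0.1276, 0.0439, -0.1609, -0.3256, -0.9455, 0.0000]
q̇ = J⁺·V = [0.7490, -0.0170, -0.8740, 0.2840]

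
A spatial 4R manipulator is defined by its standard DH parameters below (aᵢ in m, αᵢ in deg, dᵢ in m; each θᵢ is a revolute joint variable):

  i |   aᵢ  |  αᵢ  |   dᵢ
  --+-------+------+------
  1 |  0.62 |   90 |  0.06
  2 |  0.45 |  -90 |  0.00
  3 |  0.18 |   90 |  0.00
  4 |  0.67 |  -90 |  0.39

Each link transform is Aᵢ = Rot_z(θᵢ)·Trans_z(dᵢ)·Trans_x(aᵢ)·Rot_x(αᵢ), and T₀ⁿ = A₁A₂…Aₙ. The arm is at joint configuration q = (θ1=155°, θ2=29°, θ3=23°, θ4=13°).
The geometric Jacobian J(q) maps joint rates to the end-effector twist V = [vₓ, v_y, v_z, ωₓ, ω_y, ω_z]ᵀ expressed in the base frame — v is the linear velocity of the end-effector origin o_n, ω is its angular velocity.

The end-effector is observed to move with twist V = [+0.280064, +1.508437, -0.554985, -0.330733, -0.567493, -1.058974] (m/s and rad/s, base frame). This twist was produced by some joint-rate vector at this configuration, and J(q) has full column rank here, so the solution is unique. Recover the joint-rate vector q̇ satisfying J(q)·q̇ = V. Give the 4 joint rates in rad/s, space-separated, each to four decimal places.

o_n = [-1.5667, 0.7676, 0.8555]
J₁: ẑ×o_n = [-0.7676, -1.5667, 0.0000], ω = ẑ
J2: z=[0.4226, 0.9063, 0.0000] o=[-0.5619, 0.2620, 0.0600] → [0.7210, -0.3362, 1.1243, 0.4226, 0.9063, 0.0000]
J3: z=[0.4394, -0.2049, 0.8746] o=[-0.9186, 0.4284, 0.2782] → [-0.4150, -0.8205, 0.0163, 0.4394, -0.2049, 0.8746]
J4: z=[0.0793, 0.9787, 0.1894] o=[-1.0797, 0.4259, 0.3585] → [0.4217, -0.1317, 0.5037, 0.0793, 0.9787, 0.1894]
q̇ = J⁺·V = [-0.6680, -0.3310, -0.3710, -0.3510]

-0.6680 -0.3310 -0.3710 -0.3510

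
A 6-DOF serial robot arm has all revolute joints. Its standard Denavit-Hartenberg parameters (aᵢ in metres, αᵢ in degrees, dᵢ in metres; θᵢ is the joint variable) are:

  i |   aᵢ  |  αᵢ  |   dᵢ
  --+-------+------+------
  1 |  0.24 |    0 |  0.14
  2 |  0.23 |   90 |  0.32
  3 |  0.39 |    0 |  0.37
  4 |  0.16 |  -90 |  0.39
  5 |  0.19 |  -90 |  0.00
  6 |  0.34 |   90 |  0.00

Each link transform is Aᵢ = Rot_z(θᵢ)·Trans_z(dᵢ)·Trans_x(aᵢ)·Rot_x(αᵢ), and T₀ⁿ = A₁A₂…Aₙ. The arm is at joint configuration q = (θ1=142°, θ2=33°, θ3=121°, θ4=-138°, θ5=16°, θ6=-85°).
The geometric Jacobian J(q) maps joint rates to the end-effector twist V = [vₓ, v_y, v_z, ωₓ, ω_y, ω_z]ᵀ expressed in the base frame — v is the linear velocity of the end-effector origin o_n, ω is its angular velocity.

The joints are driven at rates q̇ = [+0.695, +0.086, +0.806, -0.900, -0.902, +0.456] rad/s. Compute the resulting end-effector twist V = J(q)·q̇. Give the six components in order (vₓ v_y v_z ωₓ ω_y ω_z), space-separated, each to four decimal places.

o_n = [-0.6094, 0.8867, 1.0097]
J₁: ẑ×o_n = [-0.8867, -0.6094, 0.0000], ω = ẑ
J2: z=[0.0000, 0.0000, 1.0000] o=[-0.1891, 0.1478, 0.1400] → [-0.7389, -0.4203, 0.0000, 0.0000, 0.0000, 1.0000]
J3: z=[0.0872, 0.9962, 0.0000] o=[-0.4182, 0.1678, 0.4600] → [0.5476, -0.0479, 0.2531, 0.0872, 0.9962, 0.0000]
J4: z=[0.0872, 0.9962, 0.0000] o=[-0.1859, 0.5189, 0.7943] → [0.2146, -0.0188, 0.4539, 0.0872, 0.9962, 0.0000]
J5: z=[-0.2913, 0.0255, 0.9563] o=[-0.3043, 0.9207, 0.7475] → [0.0393, -0.2154, 0.0177, -0.2913, 0.0255, 0.9563]
J6: z=[0.1788, -0.9806, 0.0806] o=[-0.4829, 0.8838, 0.6941] → [-0.3097, -0.0666, -0.1235, 0.1788, -0.9806, 0.0806]
V = J·q̇ = [-0.6082, -0.3175, -0.2769, 0.3361, -0.5638, -0.0448]

-0.6082 -0.3175 -0.2769 0.3361 -0.5638 -0.0448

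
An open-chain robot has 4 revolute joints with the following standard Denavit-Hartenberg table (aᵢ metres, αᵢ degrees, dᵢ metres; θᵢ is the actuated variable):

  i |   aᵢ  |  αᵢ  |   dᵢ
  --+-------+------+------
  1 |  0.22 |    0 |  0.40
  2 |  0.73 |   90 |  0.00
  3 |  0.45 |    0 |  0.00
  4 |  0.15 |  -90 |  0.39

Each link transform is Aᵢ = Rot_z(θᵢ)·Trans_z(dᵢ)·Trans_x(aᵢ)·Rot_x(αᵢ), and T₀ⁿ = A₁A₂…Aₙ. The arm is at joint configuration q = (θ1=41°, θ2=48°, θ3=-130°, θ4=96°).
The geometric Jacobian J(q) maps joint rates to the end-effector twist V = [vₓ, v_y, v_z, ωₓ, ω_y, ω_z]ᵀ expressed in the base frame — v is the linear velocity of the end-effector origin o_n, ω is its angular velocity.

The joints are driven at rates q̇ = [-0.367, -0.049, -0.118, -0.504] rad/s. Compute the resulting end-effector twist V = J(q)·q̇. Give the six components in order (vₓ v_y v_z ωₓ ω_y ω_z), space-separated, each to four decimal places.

0.2836 -0.3201 -0.0432 -0.6219 0.0109 -0.4160

o_n = [0.5658, 0.7025, -0.0286]
J₁: ẑ×o_n = [-0.7025, 0.5658, 0.0000], ω = ẑ
J2: z=[0.0000, 0.0000, 1.0000] o=[0.1660, 0.1443, 0.4000] → [-0.5582, 0.3998, 0.0000, 0.0000, 0.0000, 1.0000]
J3: z=[0.9998, -0.0175, 0.0000] o=[0.1788, 0.8742, 0.4000] → [0.0075, 0.4285, -0.1649, 0.9998, -0.0175, 0.0000]
J4: z=[0.9998, -0.0175, 0.0000] o=[0.1737, 0.5850, 0.0553] → [0.0015, 0.0839, 0.1244, 0.9998, -0.0175, 0.0000]
V = J·q̇ = [0.2836, -0.3201, -0.0432, -0.6219, 0.0109, -0.4160]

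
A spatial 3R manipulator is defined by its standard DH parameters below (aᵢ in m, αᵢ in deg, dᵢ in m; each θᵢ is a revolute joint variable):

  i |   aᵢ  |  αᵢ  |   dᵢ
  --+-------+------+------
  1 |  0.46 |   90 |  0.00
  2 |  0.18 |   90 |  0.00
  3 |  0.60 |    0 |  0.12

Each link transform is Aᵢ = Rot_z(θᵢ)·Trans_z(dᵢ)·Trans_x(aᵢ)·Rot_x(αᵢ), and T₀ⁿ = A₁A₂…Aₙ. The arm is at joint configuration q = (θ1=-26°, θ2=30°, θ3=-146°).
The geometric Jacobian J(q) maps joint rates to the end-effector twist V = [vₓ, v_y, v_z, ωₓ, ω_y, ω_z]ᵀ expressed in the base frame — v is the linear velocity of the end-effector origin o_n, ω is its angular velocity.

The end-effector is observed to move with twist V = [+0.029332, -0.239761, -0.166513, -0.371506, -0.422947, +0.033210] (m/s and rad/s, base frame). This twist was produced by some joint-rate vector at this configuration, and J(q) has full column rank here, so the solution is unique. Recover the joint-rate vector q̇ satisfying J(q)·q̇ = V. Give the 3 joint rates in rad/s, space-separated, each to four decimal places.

o_n = [0.3674, 0.1941, -0.2626]
J₁: ẑ×o_n = [-0.1941, 0.3674, 0.0000], ω = ẑ
J2: z=[-0.4384, -0.8988, 0.0000] o=[0.4134, -0.2017, 0.0000] → [0.2361, -0.1151, -0.2149, -0.4384, -0.8988, 0.0000]
J3: z=[0.4494, -0.2192, -0.8660] o=[0.5536, -0.2700, 0.0900] → [0.4792, 0.3197, 0.1678, 0.4494, -0.2192, -0.8660]
q̇ = J⁺·V = [-0.2240, 0.5430, -0.2970]

-0.2240 0.5430 -0.2970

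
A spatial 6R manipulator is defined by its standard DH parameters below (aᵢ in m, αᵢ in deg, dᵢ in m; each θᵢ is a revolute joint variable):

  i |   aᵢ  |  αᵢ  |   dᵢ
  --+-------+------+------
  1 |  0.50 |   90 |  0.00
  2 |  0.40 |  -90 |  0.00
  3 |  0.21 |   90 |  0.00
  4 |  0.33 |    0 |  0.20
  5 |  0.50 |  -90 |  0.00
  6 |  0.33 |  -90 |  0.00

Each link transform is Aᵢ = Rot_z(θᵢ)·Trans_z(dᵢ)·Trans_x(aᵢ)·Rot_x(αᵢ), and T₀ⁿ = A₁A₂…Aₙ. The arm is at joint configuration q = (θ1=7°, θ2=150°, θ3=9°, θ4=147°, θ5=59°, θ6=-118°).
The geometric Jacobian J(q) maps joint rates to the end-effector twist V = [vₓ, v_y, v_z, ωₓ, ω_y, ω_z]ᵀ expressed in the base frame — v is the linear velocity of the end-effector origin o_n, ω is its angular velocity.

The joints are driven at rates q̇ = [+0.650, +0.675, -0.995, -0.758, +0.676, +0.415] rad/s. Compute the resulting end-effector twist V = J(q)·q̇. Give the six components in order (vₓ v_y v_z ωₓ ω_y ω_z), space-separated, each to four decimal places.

0.6265 0.5703 -0.4868 0.6044 -0.4956 1.9182

o_n = [0.4586, -0.4921, 0.0277]
J₁: ẑ×o_n = [0.4921, 0.4586, -0.0000], ω = ẑ
J2: z=[0.1219, -0.9925, 0.0000] o=[0.4963, 0.0609, 0.0000] → [-0.0274, -0.0034, -0.1048, 0.1219, -0.9925, 0.0000]
J3: z=[-0.4963, -0.0609, -0.8660] o=[0.1524, 0.0187, 0.2000] → [-0.4319, -0.3506, 0.2721, -0.4963, -0.0609, -0.8660]
J4: z=[-0.0141, -0.9968, 0.0782] o=[-0.0298, 0.0294, 0.3037] → [0.3160, 0.0343, 0.4942, -0.0141, -0.9968, 0.0782]
J5: z=[-0.0141, -0.9968, 0.0782] o=[0.1184, -0.1950, 0.0270] → [0.0226, 0.0266, 0.3433, -0.0141, -0.9968, 0.0782]
J6: z=[0.0655, 0.0771, 0.9949] o=[0.6173, -0.2046, -0.0051] → [0.2885, -0.1600, -0.0066, 0.0655, 0.0771, 0.9949]
V = J·q̇ = [0.6265, 0.5703, -0.4868, 0.6044, -0.4956, 1.9182]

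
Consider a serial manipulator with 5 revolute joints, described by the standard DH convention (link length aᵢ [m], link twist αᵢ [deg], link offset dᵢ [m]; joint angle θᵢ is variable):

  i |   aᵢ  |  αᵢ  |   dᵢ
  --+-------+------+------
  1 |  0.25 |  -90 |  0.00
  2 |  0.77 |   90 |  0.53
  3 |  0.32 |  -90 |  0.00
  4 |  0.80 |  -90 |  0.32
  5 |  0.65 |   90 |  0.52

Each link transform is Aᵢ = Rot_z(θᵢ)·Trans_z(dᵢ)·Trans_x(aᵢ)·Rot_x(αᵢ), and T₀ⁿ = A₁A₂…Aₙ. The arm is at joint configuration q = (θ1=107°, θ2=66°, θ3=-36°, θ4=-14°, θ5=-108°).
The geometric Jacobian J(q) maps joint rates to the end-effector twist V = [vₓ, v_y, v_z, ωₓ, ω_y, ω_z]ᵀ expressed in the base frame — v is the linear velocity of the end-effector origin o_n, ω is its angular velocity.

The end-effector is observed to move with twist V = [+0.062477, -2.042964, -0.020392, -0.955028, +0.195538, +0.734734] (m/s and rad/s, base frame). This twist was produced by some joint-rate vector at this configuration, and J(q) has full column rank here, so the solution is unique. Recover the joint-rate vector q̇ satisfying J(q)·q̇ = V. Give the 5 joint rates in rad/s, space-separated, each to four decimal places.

o_n = [-0.8883, 0.5618, -2.1126]
J₁: ẑ×o_n = [-0.5618, -0.8883, 0.0000], ω = ẑ
J2: z=[-0.9563, -0.2924, 0.0000] o=[-0.0731, 0.2391, 0.0000] → [0.6177, -2.0203, -0.5470, -0.9563, -0.2924, 0.0000]
J3: z=[-0.2671, 0.8736, 0.4067] o=[-0.6715, 0.3836, -0.7034] → [-1.3036, -0.4646, 0.1418, -0.2671, 0.8736, 0.4067]
J4: z=[-0.8436, -0.0079, -0.5370] o=[-0.5224, 0.5393, -0.9399] → [0.0213, -0.7927, -0.0218, -0.8436, -0.0079, -0.5370]
J5: z=[0.3719, -0.7300, -0.5735] o=[-0.4824, 1.0835, -1.6067] → [0.0701, 0.4209, -0.4903, 0.3719, -0.7300, -0.5735]
q̇ = J⁺·V = [0.6000, 0.5250, -0.0840, 0.3070, -0.5820]

0.6000 0.5250 -0.0840 0.3070 -0.5820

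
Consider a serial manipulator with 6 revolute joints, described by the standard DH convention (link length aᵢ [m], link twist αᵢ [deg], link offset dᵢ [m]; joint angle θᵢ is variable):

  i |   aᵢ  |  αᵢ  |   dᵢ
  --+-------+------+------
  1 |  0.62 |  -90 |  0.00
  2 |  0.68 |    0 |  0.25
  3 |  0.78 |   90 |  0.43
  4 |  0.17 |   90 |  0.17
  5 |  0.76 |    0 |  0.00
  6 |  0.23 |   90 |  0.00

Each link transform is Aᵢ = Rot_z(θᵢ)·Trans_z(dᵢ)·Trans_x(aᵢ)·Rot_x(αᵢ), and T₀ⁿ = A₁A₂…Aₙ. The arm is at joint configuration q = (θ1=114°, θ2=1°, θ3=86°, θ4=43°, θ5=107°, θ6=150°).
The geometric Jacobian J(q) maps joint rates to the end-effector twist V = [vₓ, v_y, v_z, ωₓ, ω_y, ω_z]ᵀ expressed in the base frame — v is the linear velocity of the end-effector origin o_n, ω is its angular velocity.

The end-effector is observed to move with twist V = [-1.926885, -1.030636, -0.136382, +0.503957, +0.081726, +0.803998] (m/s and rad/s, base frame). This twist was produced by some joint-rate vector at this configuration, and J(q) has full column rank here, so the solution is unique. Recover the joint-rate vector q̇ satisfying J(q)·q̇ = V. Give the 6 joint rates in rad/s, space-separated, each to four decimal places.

0.9160 0.1030 -0.4840 -0.1360 -0.6170 0.7710

o_n = [-1.3734, 1.5871, -0.6797]
J₁: ẑ×o_n = [-1.5871, -1.3734, 0.0000], ω = ẑ
J2: z=[-0.9135, -0.4067, 0.0000] o=[-0.2522, 0.5664, 0.0000] → [0.2765, -0.6209, -1.3885, -0.9135, -0.4067, 0.0000]
J3: z=[-0.9135, -0.4067, 0.0000] o=[-0.7571, 1.0858, -0.0119] → [0.2716, -0.6101, -0.7086, -0.9135, -0.4067, 0.0000]
J4: z=[-0.4062, 0.9123, 0.0523] o=[-1.1665, 0.9482, -0.7908] → [0.0679, 0.0343, -0.0708, -0.4062, 0.9123, 0.0523]
J5: z=[0.6536, 0.3301, -0.6811] o=[-1.3441, 1.0621, -0.9061] → [0.4323, -0.1281, 0.3528, 0.6536, 0.3301, -0.6811]
J6: z=[0.6536, 0.3301, -0.6811] o=[-1.4975, 1.7790, -0.7057] → [-0.1221, -0.1015, -0.1664, 0.6536, 0.3301, -0.6811]
q̇ = J⁺·V = [0.9160, 0.1030, -0.4840, -0.1360, -0.6170, 0.7710]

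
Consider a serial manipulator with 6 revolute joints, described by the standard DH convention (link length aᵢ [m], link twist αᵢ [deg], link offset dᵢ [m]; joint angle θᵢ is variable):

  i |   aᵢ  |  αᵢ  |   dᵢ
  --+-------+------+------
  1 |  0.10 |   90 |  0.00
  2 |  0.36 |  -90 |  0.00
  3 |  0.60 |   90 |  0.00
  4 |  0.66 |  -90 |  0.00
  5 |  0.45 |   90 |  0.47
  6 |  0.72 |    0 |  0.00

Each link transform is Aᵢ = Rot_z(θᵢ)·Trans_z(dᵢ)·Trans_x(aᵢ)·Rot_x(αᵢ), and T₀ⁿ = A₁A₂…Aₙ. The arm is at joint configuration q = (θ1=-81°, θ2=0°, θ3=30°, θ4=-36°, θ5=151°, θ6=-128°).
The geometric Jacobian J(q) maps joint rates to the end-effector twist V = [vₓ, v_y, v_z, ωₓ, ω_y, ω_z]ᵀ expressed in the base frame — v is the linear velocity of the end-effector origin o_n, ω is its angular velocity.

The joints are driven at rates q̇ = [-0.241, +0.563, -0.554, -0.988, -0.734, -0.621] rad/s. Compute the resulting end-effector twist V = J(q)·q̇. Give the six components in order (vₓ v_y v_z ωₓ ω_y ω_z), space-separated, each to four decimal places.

o_n = [0.7491, -1.2854, -0.4633]
J₁: ẑ×o_n = [1.2854, 0.7491, -0.0000], ω = ẑ
J2: z=[-0.9877, -0.1564, 0.0000] o=[0.0156, -0.0988, 0.0000] → [0.0725, -0.4576, 1.2867, -0.9877, -0.1564, 0.0000]
J3: z=[-0.0000, -0.0000, 1.0000] o=[0.0720, -0.4543, 0.0000] → [0.8310, 0.6771, 0.0000, -0.0000, -0.0000, 1.0000]
J4: z=[-0.7771, -0.6293, 0.0000] o=[0.4496, -0.9206, 0.0000] → [0.2915, -0.3600, 0.4720, -0.7771, -0.6293, 0.0000]
J5: z=[0.3699, -0.4568, 0.8090] o=[0.7856, -1.3356, -0.3879] → [-0.0062, -0.0017, 0.0019, 0.3699, -0.4568, 0.8090]
J6: z=[0.9265, 0.2456, -0.2850] o=[0.9286, -1.1655, 0.2236] → [-0.2029, 0.6876, -0.0669, 0.9265, 0.2456, -0.2850]
V = J·q̇ = [-0.8868, -0.8834, 0.2983, -0.6351, 0.7165, -1.2119]

-0.8868 -0.8834 0.2983 -0.6351 0.7165 -1.2119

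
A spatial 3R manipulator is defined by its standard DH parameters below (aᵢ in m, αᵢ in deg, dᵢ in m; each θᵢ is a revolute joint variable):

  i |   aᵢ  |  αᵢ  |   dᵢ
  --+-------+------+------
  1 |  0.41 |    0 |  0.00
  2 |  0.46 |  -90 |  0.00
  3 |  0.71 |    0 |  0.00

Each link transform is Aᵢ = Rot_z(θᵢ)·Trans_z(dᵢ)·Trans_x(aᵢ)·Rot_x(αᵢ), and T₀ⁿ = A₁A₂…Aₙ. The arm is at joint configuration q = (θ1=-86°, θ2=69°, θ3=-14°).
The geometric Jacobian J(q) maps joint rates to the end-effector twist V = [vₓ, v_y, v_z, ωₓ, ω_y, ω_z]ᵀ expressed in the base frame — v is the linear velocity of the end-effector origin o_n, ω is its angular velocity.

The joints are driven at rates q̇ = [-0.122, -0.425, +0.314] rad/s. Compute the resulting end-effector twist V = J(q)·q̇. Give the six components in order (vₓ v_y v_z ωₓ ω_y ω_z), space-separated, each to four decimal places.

-0.1821 -0.6203 -0.2163 0.0918 0.3003 -0.5470

o_n = [1.1273, -0.7449, 0.1718]
J₁: ẑ×o_n = [0.7449, 1.1273, -0.0000], ω = ẑ
J2: z=[0.0000, 0.0000, 1.0000] o=[0.0286, -0.4090, 0.0000] → [0.3359, 1.0987, -0.0000, 0.0000, 0.0000, 1.0000]
J3: z=[0.2924, 0.9563, 0.0000] o=[0.4685, -0.5435, 0.0000] → [0.1643, -0.0502, -0.6889, 0.2924, 0.9563, 0.0000]
V = J·q̇ = [-0.1821, -0.6203, -0.2163, 0.0918, 0.3003, -0.5470]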